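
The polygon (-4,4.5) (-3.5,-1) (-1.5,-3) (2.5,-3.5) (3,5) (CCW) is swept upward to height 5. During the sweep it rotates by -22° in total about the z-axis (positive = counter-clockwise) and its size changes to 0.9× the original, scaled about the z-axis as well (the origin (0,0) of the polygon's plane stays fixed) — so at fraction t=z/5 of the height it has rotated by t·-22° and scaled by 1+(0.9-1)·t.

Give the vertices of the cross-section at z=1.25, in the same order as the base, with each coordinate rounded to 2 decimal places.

t = z/height = 1.25/5 = 0.25
s = 1 + (scale-1)·z/height = 1 + (0.9-1)·1.25/5 = 0.975000
θ = twist·z/height = -22°·1.25/5 = -5.5000° = -0.095993 rad
cos θ = 0.995396, sin θ = -0.095846 (intermediates below are computed at full precision and shown rounded to 5 d.p.)
v1: (-4,4.5) → rotate → (-3.55028,4.86267) → ×s → (-3.46152,4.74110) → (-3.46,4.74)
v2: (-3.5,-1) → rotate → (-3.57973,-0.65994) → ×s → (-3.49024,-0.64344) → (-3.49,-0.64)
v3: (-1.5,-3) → rotate → (-1.78063,-2.84242) → ×s → (-1.73612,-2.77136) → (-1.74,-2.77)
v4: (2.5,-3.5) → rotate → (2.15303,-3.72350) → ×s → (2.09920,-3.63041) → (2.10,-3.63)
v5: (3,5) → rotate → (3.46542,4.68944) → ×s → (3.37878,4.57221) → (3.38,4.57)

Cross-section at z=1.25: (-3.46,4.74) (-3.49,-0.64) (-1.74,-2.77) (2.10,-3.63) (3.38,4.57)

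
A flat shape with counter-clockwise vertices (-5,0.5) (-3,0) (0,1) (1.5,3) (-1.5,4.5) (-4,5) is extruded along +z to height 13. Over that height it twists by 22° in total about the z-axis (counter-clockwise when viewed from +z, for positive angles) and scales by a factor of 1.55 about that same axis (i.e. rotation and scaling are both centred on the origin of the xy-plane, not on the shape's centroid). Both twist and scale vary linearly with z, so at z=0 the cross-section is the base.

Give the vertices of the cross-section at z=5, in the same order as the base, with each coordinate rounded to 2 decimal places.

Cross-section at z=5: (-6.08,-0.29) (-3.60,-0.53) (-0.18,1.20) (1.26,3.86) (-2.60,5.13) (-5.68,5.28)

t = z/height = 5/13 = 0.384615
s = 1 + (scale-1)·z/height = 1 + (1.55-1)·5/13 = 1.211538
θ = twist·z/height = 22°·5/13 = 8.4615° = 0.147682 rad
cos θ = 0.989115, sin θ = 0.147145 (intermediates below are computed at full precision and shown rounded to 5 d.p.)
v1: (-5,0.5) → rotate → (-5.01915,-0.24117) → ×s → (-6.08089,-0.29219) → (-6.08,-0.29)
v2: (-3,0) → rotate → (-2.96734,-0.44144) → ×s → (-3.59505,-0.53482) → (-3.60,-0.53)
v3: (0,1) → rotate → (-0.14715,0.98911) → ×s → (-0.17827,1.19835) → (-0.18,1.20)
v4: (1.5,3) → rotate → (1.04224,3.18806) → ×s → (1.26271,3.86246) → (1.26,3.86)
v5: (-1.5,4.5) → rotate → (-2.14583,4.23030) → ×s → (-2.59975,5.12517) → (-2.60,5.13)
v6: (-4,5) → rotate → (-4.69219,4.35699) → ×s → (-5.68476,5.27866) → (-5.68,5.28)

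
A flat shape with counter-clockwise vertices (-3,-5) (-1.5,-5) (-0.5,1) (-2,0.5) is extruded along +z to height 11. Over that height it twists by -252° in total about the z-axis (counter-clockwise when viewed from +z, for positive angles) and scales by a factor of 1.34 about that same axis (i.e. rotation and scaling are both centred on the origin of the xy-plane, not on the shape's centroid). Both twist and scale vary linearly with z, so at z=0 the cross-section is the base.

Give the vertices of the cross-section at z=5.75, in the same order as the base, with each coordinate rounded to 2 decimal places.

t = z/height = 5.75/11 = 0.522727
s = 1 + (scale-1)·z/height = 1 + (1.34-1)·5.75/11 = 1.177727
θ = twist·z/height = -252°·5.75/11 = -131.7273° = -2.299075 rad
cos θ = -0.665586, sin θ = -0.746321 (intermediates below are computed at full precision and shown rounded to 5 d.p.)
v1: (-3,-5) → rotate → (-1.73485,5.56689) → ×s → (-2.04318,6.55628) → (-2.04,6.56)
v2: (-1.5,-5) → rotate → (-2.73323,4.44741) → ×s → (-3.21900,5.23784) → (-3.22,5.24)
v3: (-0.5,1) → rotate → (1.07911,-0.29242) → ×s → (1.27090,-0.34440) → (1.27,-0.34)
v4: (-2,0.5) → rotate → (1.70433,1.15985) → ×s → (2.00724,1.36599) → (2.01,1.37)

Cross-section at z=5.75: (-2.04,6.56) (-3.22,5.24) (1.27,-0.34) (2.01,1.37)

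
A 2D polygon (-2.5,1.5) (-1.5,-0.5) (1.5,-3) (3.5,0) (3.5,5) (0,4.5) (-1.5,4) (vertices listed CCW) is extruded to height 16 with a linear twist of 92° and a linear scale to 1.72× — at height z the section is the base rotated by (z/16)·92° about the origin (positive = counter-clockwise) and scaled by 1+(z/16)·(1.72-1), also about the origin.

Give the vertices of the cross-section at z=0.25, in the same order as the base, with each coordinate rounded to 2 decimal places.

Cross-section at z=0.25: (-2.57,1.45) (-1.50,-0.54) (1.59,-2.99) (3.54,0.09) (3.41,5.14) (-0.11,4.55) (-1.62,4.01)

t = z/height = 0.25/16 = 0.015625
s = 1 + (scale-1)·z/height = 1 + (1.72-1)·0.25/16 = 1.011250
θ = twist·z/height = 92°·0.25/16 = 1.4375° = 0.025089 rad
cos θ = 0.999685, sin θ = 0.025086 (intermediates below are computed at full precision and shown rounded to 5 d.p.)
v1: (-2.5,1.5) → rotate → (-2.53684,1.43681) → ×s → (-2.56538,1.45298) → (-2.57,1.45)
v2: (-1.5,-0.5) → rotate → (-1.48698,-0.53747) → ×s → (-1.50371,-0.54352) → (-1.50,-0.54)
v3: (1.5,-3) → rotate → (1.57479,-2.96143) → ×s → (1.59250,-2.99474) → (1.59,-2.99)
v4: (3.5,0) → rotate → (3.49890,0.08780) → ×s → (3.53826,0.08879) → (3.54,0.09)
v5: (3.5,5) → rotate → (3.37347,5.08623) → ×s → (3.41142,5.14345) → (3.41,5.14)
v6: (0,4.5) → rotate → (-0.11289,4.49858) → ×s → (-0.11416,4.54919) → (-0.11,4.55)
v7: (-1.5,4) → rotate → (-1.59987,3.96111) → ×s → (-1.61787,4.00567) → (-1.62,4.01)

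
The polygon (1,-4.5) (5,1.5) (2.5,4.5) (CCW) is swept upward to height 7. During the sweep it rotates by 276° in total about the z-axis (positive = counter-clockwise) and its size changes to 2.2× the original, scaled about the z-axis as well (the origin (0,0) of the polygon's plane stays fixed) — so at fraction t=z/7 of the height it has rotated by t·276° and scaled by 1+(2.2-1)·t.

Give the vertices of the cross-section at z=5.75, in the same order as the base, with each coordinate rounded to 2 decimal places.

t = z/height = 5.75/7 = 0.821429
s = 1 + (scale-1)·z/height = 1 + (2.2-1)·5.75/7 = 1.985714
θ = twist·z/height = 276°·5.75/7 = 226.7143° = 3.956911 rad
cos θ = -0.685637, sin θ = -0.727944 (intermediates below are computed at full precision and shown rounded to 5 d.p.)
v1: (1,-4.5) → rotate → (-3.96138,2.35742) → ×s → (-7.86618,4.68117) → (-7.87,4.68)
v2: (5,1.5) → rotate → (-2.33627,-4.66817) → ×s → (-4.63916,-9.26966) → (-4.64,-9.27)
v3: (2.5,4.5) → rotate → (1.56165,-4.90523) → ×s → (3.10100,-9.74038) → (3.10,-9.74)

Cross-section at z=5.75: (-7.87,4.68) (-4.64,-9.27) (3.10,-9.74)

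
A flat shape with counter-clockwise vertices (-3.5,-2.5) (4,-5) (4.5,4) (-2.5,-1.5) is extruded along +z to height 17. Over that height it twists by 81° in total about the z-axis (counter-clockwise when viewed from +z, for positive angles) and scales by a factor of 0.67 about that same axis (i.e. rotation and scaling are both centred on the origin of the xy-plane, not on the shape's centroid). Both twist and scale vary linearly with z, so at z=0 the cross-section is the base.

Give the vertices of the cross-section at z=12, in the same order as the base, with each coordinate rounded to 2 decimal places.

Cross-section at z=12: (0.16,-3.30) (4.89,0.50) (-0.71,4.56) (-0.07,-2.24)

t = z/height = 12/17 = 0.705882
s = 1 + (scale-1)·z/height = 1 + (0.67-1)·12/17 = 0.767059
θ = twist·z/height = 81°·12/17 = 57.1765° = 0.997918 rad
cos θ = 0.542053, sin θ = 0.840344 (intermediates below are computed at full precision and shown rounded to 5 d.p.)
v1: (-3.5,-2.5) → rotate → (0.20367,-4.29634) → ×s → (0.15623,-3.29554) → (0.16,-3.30)
v2: (4,-5) → rotate → (6.36993,0.65111) → ×s → (4.88611,0.49944) → (4.89,0.50)
v3: (4.5,4) → rotate → (-0.92214,5.94976) → ×s → (-0.70733,4.56382) → (-0.71,4.56)
v4: (-2.5,-1.5) → rotate → (-0.09462,-2.91394) → ×s → (-0.07258,-2.23516) → (-0.07,-2.24)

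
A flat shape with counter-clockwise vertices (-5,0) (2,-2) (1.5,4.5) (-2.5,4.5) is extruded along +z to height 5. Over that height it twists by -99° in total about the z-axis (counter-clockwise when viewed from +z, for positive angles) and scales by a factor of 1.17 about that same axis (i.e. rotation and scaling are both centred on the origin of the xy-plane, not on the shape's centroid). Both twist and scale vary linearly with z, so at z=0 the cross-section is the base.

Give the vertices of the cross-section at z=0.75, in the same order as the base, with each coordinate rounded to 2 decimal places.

Cross-section at z=0.75: (-4.96,1.31) (1.46,-2.51) (2.67,4.07) (-1.30,5.12)

t = z/height = 0.75/5 = 0.15
s = 1 + (scale-1)·z/height = 1 + (1.17-1)·0.75/5 = 1.025500
θ = twist·z/height = -99°·0.75/5 = -14.8500° = -0.259181 rad
cos θ = 0.966600, sin θ = -0.256289 (intermediates below are computed at full precision and shown rounded to 5 d.p.)
v1: (-5,0) → rotate → (-4.83300,1.28145) → ×s → (-4.95624,1.31412) → (-4.96,1.31)
v2: (2,-2) → rotate → (1.42062,-2.44578) → ×s → (1.45685,-2.50815) → (1.46,-2.51)
v3: (1.5,4.5) → rotate → (2.60320,3.96527) → ×s → (2.66958,4.06638) → (2.67,4.07)
v4: (-2.5,4.5) → rotate → (-1.26320,4.99042) → ×s → (-1.29541,5.11768) → (-1.30,5.12)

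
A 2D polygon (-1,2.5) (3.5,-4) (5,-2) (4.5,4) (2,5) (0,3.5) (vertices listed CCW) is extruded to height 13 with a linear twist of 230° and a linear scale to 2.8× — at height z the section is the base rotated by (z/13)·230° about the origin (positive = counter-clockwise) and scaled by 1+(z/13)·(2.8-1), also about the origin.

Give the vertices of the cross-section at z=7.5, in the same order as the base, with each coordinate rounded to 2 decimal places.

t = z/height = 7.5/13 = 0.576923
s = 1 + (scale-1)·z/height = 1 + (2.8-1)·7.5/13 = 2.038462
θ = twist·z/height = 230°·7.5/13 = 132.6923° = 2.315918 rad
cos θ = -0.678061, sin θ = 0.735006 (intermediates below are computed at full precision and shown rounded to 5 d.p.)
v1: (-1,2.5) → rotate → (-1.15945,-2.43016) → ×s → (-2.36350,-4.95378) → (-2.36,-4.95)
v2: (3.5,-4) → rotate → (0.56681,5.28476) → ×s → (1.15542,10.77279) → (1.16,10.77)
v3: (5,-2) → rotate → (-1.92029,5.03115) → ×s → (-3.91444,10.25581) → (-3.91,10.26)
v4: (4.5,4) → rotate → (-5.99130,0.59528) → ×s → (-12.21303,1.21346) → (-12.21,1.21)
v5: (2,5) → rotate → (-5.03115,-1.92029) → ×s → (-10.25581,-3.91444) → (-10.26,-3.91)
v6: (0,3.5) → rotate → (-2.57252,-2.37321) → ×s → (-5.24398,-4.83770) → (-5.24,-4.84)

Cross-section at z=7.5: (-2.36,-4.95) (1.16,10.77) (-3.91,10.26) (-12.21,1.21) (-10.26,-3.91) (-5.24,-4.84)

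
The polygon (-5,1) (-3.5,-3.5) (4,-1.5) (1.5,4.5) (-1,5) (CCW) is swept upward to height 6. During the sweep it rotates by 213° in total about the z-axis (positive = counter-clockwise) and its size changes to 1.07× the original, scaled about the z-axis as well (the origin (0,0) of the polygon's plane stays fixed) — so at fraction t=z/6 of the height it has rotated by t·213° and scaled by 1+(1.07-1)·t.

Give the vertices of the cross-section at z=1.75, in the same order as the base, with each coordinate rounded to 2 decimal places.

t = z/height = 1.75/6 = 0.291667
s = 1 + (scale-1)·z/height = 1 + (1.07-1)·1.75/6 = 1.020417
θ = twist·z/height = 213°·1.75/6 = 62.1250° = 1.084286 rad
cos θ = 0.467544, sin θ = 0.883970 (intermediates below are computed at full precision and shown rounded to 5 d.p.)
v1: (-5,1) → rotate → (-3.22169,-3.95230) → ×s → (-3.28747,-4.03300) → (-3.29,-4.03)
v2: (-3.5,-3.5) → rotate → (1.45749,-4.73030) → ×s → (1.48725,-4.82688) → (1.49,-4.83)
v3: (4,-1.5) → rotate → (3.19613,2.83456) → ×s → (3.26139,2.89243) → (3.26,2.89)
v4: (1.5,4.5) → rotate → (-3.27655,3.42990) → ×s → (-3.34344,3.49993) → (-3.34,3.50)
v5: (-1,5) → rotate → (-4.88739,1.45375) → ×s → (-4.98718,1.48343) → (-4.99,1.48)

Cross-section at z=1.75: (-3.29,-4.03) (1.49,-4.83) (3.26,2.89) (-3.34,3.50) (-4.99,1.48)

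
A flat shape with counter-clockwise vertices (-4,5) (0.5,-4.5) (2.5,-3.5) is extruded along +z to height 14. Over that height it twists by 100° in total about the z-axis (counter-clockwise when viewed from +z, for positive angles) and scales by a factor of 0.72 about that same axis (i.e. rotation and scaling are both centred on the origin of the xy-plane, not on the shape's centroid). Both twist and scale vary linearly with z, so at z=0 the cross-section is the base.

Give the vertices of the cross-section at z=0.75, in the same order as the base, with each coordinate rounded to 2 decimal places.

Cross-section at z=0.75: (-4.38,4.54) (0.90,-4.37) (2.77,-3.20)

t = z/height = 0.75/14 = 0.0535714
s = 1 + (scale-1)·z/height = 1 + (0.72-1)·0.75/14 = 0.985000
θ = twist·z/height = 100°·0.75/14 = 5.3571° = 0.093500 rad
cos θ = 0.995632, sin θ = 0.093364 (intermediates below are computed at full precision and shown rounded to 5 d.p.)
v1: (-4,5) → rotate → (-4.44935,4.60471) → ×s → (-4.38261,4.53564) → (-4.38,4.54)
v2: (0.5,-4.5) → rotate → (0.91795,-4.43366) → ×s → (0.90418,-4.36716) → (0.90,-4.37)
v3: (2.5,-3.5) → rotate → (2.81585,-3.25130) → ×s → (2.77362,-3.20253) → (2.77,-3.20)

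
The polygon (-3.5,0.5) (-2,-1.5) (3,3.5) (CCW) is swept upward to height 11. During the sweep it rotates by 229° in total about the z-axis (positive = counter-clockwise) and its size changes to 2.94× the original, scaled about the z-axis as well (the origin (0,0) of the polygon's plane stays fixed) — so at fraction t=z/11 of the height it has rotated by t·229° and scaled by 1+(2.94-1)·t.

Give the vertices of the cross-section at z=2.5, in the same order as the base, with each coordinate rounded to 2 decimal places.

Cross-section at z=2.5: (-3.67,-3.53) (-0.07,-3.60) (-1.32,6.51)

t = z/height = 2.5/11 = 0.227273
s = 1 + (scale-1)·z/height = 1 + (2.94-1)·2.5/11 = 1.440909
θ = twist·z/height = 229°·2.5/11 = 52.0455° = 0.908365 rad
cos θ = 0.615036, sin θ = 0.788499 (intermediates below are computed at full precision and shown rounded to 5 d.p.)
v1: (-3.5,0.5) → rotate → (-2.54688,-2.45223) → ×s → (-3.66982,-3.53344) → (-3.67,-3.53)
v2: (-2,-1.5) → rotate → (-0.04732,-2.49955) → ×s → (-0.06819,-3.60163) → (-0.07,-3.60)
v3: (3,3.5) → rotate → (-0.91464,4.51812) → ×s → (-1.31791,6.51020) → (-1.32,6.51)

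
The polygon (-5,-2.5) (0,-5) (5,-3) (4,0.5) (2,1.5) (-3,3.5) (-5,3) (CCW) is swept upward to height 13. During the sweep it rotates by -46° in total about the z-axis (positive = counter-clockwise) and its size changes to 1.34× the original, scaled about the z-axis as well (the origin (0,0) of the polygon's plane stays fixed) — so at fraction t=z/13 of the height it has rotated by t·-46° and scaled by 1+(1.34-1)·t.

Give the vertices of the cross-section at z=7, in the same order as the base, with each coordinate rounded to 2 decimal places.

Cross-section at z=7: (-6.61,-0.21) (-2.48,-5.37) (3.88,-5.70) (4.54,-1.45) (2.89,0.62) (-1.49,5.25) (-3.88,5.70)

t = z/height = 7/13 = 0.538462
s = 1 + (scale-1)·z/height = 1 + (1.34-1)·7/13 = 1.183077
θ = twist·z/height = -46°·7/13 = -24.7692° = -0.432305 rad
cos θ = 0.908003, sin θ = -0.418965 (intermediates below are computed at full precision and shown rounded to 5 d.p.)
v1: (-5,-2.5) → rotate → (-5.58742,-0.17518) → ×s → (-6.61035,-0.20726) → (-6.61,-0.21)
v2: (0,-5) → rotate → (-2.09482,-4.54001) → ×s → (-2.47834,-5.37118) → (-2.48,-5.37)
v3: (5,-3) → rotate → (3.28312,-4.81883) → ×s → (3.88418,-5.70105) → (3.88,-5.70)
v4: (4,0.5) → rotate → (3.84149,-1.22186) → ×s → (4.54478,-1.44555) → (4.54,-1.45)
v5: (2,1.5) → rotate → (2.44445,0.52407) → ×s → (2.89197,0.62002) → (2.89,0.62)
v6: (-3,3.5) → rotate → (-1.25763,4.43490) → ×s → (-1.48788,5.24683) → (-1.49,5.25)
v7: (-5,3) → rotate → (-3.28312,4.81883) → ×s → (-3.88418,5.70105) → (-3.88,5.70)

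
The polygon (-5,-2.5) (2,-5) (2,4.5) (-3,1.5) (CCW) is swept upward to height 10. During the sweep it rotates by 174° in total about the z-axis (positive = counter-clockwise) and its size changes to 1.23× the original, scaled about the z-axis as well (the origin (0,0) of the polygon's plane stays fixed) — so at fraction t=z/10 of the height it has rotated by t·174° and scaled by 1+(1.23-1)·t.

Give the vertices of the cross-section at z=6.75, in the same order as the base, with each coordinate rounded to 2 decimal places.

Cross-section at z=6.75: (5.23,-3.79) (4.06,4.71) (-5.68,-0.35) (0.06,-3.87)

t = z/height = 6.75/10 = 0.675
s = 1 + (scale-1)·z/height = 1 + (1.23-1)·6.75/10 = 1.155250
θ = twist·z/height = 174°·6.75/10 = 117.4500° = 2.049889 rad
cos θ = -0.460974, sin θ = 0.887413 (intermediates below are computed at full precision and shown rounded to 5 d.p.)
v1: (-5,-2.5) → rotate → (4.52341,-3.28463) → ×s → (5.22566,-3.79457) → (5.23,-3.79)
v2: (2,-5) → rotate → (3.51512,4.07970) → ×s → (4.06084,4.71307) → (4.06,4.71)
v3: (2,4.5) → rotate → (-4.91531,-0.29956) → ×s → (-5.67841,-0.34606) → (-5.68,-0.35)
v4: (-3,1.5) → rotate → (0.05180,-3.35370) → ×s → (0.05985,-3.87436) → (0.06,-3.87)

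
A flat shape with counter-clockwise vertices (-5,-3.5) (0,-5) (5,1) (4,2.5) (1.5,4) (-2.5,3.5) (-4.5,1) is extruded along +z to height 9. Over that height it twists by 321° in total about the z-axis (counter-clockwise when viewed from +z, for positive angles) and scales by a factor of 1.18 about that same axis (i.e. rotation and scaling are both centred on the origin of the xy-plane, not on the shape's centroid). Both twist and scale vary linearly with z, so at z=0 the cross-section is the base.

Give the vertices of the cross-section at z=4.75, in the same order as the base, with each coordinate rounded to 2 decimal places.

Cross-section at z=4.75: (6.09,2.76) (1.01,5.38) (-5.58,-0.07) (-4.81,-1.89) (-2.42,-4.00) (1.99,-4.27) (4.64,-1.98)

t = z/height = 4.75/9 = 0.527778
s = 1 + (scale-1)·z/height = 1 + (1.18-1)·4.75/9 = 1.095000
θ = twist·z/height = 321°·4.75/9 = 169.4167° = 2.956879 rad
cos θ = -0.982989, sin θ = 0.183665 (intermediates below are computed at full precision and shown rounded to 5 d.p.)
v1: (-5,-3.5) → rotate → (5.55777,2.52213) → ×s → (6.08576,2.76174) → (6.09,2.76)
v2: (0,-5) → rotate → (0.91833,4.91494) → ×s → (1.00557,5.38186) → (1.01,5.38)
v3: (5,1) → rotate → (-5.09861,-0.06466) → ×s → (-5.58298,-0.07080) → (-5.58,-0.07)
v4: (4,2.5) → rotate → (-4.39112,-1.72281) → ×s → (-4.80828,-1.88648) → (-4.81,-1.89)
v5: (1.5,4) → rotate → (-2.20914,-3.65646) → ×s → (-2.41901,-4.00382) → (-2.42,-4.00)
v6: (-2.5,3.5) → rotate → (1.81464,-3.89962) → ×s → (1.98703,-4.27009) → (1.99,-4.27)
v7: (-4.5,1) → rotate → (4.23978,-1.80948) → ×s → (4.64256,-1.98138) → (4.64,-1.98)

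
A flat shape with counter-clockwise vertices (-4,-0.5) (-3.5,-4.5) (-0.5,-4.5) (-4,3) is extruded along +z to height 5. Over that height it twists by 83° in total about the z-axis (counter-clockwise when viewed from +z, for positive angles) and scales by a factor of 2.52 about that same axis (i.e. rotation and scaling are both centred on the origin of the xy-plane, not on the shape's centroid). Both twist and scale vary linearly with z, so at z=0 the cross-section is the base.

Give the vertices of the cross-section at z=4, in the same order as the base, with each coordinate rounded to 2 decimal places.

Cross-section at z=4: (-2.53,-8.57) (6.03,-11.10) (8.69,-5.01) (-9.64,-5.46)

t = z/height = 4/5 = 0.8
s = 1 + (scale-1)·z/height = 1 + (2.52-1)·4/5 = 2.216000
θ = twist·z/height = 83°·4/5 = 66.4000° = 1.158899 rad
cos θ = 0.400349, sin θ = 0.916363 (intermediates below are computed at full precision and shown rounded to 5 d.p.)
v1: (-4,-0.5) → rotate → (-1.14321,-3.86563) → ×s → (-2.53336,-8.56623) → (-2.53,-8.57)
v2: (-3.5,-4.5) → rotate → (2.72241,-5.00884) → ×s → (6.03286,-11.09959) → (6.03,-11.10)
v3: (-0.5,-4.5) → rotate → (3.92346,-2.25975) → ×s → (8.69438,-5.00761) → (8.69,-5.01)
v4: (-4,3) → rotate → (-4.35048,-2.46440) → ×s → (-9.64067,-5.46112) → (-9.64,-5.46)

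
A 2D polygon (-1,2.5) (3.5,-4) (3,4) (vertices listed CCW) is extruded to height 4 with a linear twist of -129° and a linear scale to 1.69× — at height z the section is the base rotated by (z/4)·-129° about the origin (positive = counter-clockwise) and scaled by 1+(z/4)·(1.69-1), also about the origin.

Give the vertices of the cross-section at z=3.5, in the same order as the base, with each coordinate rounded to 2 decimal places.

Cross-section at z=3.5: (4.32,-0.08) (-8.09,-2.68) (4.04,-6.93)

t = z/height = 3.5/4 = 0.875
s = 1 + (scale-1)·z/height = 1 + (1.69-1)·3.5/4 = 1.603750
θ = twist·z/height = -129°·3.5/4 = -112.8750° = -1.970040 rad
cos θ = -0.388722, sin θ = -0.921355 (intermediates below are computed at full precision and shown rounded to 5 d.p.)
v1: (-1,2.5) → rotate → (2.69211,-0.05045) → ×s → (4.31747,-0.08091) → (4.32,-0.08)
v2: (3.5,-4) → rotate → (-5.04595,-1.66985) → ×s → (-8.09244,-2.67803) → (-8.09,-2.68)
v3: (3,4) → rotate → (2.51925,-4.31895) → ×s → (4.04025,-6.92652) → (4.04,-6.93)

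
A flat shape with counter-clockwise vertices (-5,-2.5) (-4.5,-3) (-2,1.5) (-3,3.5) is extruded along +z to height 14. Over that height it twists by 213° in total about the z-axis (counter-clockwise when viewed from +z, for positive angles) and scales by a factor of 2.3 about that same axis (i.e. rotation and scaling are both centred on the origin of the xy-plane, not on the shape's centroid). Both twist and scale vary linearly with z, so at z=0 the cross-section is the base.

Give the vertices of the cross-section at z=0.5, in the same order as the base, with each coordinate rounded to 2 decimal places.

Cross-section at z=0.5: (-4.84,-3.29) (-4.25,-3.74) (-2.28,1.28) (-3.60,3.21)

t = z/height = 0.5/14 = 0.0357143
s = 1 + (scale-1)·z/height = 1 + (2.3-1)·0.5/14 = 1.046429
θ = twist·z/height = 213°·0.5/14 = 7.6071° = 0.132770 rad
cos θ = 0.991199, sin θ = 0.132380 (intermediates below are computed at full precision and shown rounded to 5 d.p.)
v1: (-5,-2.5) → rotate → (-4.62505,-3.13990) → ×s → (-4.83978,-3.28568) → (-4.84,-3.29)
v2: (-4.5,-3) → rotate → (-4.06326,-3.56931) → ×s → (-4.25191,-3.73502) → (-4.25,-3.74)
v3: (-2,1.5) → rotate → (-2.18097,1.22204) → ×s → (-2.28223,1.27878) → (-2.28,1.28)
v4: (-3,3.5) → rotate → (-3.43693,3.07206) → ×s → (-3.59650,3.21469) → (-3.60,3.21)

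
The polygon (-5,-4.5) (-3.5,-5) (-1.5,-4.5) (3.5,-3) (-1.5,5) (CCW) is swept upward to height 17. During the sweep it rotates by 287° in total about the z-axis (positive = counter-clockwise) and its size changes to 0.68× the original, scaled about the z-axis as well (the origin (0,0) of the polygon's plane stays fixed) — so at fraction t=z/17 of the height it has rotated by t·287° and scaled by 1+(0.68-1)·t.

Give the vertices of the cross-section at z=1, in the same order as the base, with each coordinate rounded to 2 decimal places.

Cross-section at z=1: (-3.41,-5.65) (-1.86,-5.69) (-0.13,-4.65) (4.14,-1.82) (-2.83,4.27)

t = z/height = 1/17 = 0.0588235
s = 1 + (scale-1)·z/height = 1 + (0.68-1)·1/17 = 0.981176
θ = twist·z/height = 287°·1/17 = 16.8824° = 0.294653 rad
cos θ = 0.956903, sin θ = 0.290407 (intermediates below are computed at full precision and shown rounded to 5 d.p.)
v1: (-5,-4.5) → rotate → (-3.47768,-5.75810) → ×s → (-3.41222,-5.64971) → (-3.41,-5.65)
v2: (-3.5,-5) → rotate → (-1.89712,-5.80094) → ×s → (-1.86141,-5.69175) → (-1.86,-5.69)
v3: (-1.5,-4.5) → rotate → (-0.12852,-4.74168) → ×s → (-0.12610,-4.65242) → (-0.13,-4.65)
v4: (3.5,-3) → rotate → (4.22038,-1.85428) → ×s → (4.14094,-1.81938) → (4.14,-1.82)
v5: (-1.5,5) → rotate → (-2.88739,4.34890) → ×s → (-2.83304,4.26704) → (-2.83,4.27)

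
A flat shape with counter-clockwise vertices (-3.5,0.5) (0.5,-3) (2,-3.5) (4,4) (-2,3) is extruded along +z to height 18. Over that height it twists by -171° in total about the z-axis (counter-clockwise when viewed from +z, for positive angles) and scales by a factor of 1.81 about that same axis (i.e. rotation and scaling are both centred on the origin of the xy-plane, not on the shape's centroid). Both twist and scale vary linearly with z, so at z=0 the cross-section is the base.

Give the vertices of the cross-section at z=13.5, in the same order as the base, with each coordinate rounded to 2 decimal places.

Cross-section at z=13.5: (4.11,3.92) (-4.28,2.35) (-6.41,0.96) (1.07,-9.03) (5.78,-0.46)

t = z/height = 13.5/18 = 0.75
s = 1 + (scale-1)·z/height = 1 + (1.81-1)·13.5/18 = 1.607500
θ = twist·z/height = -171°·13.5/18 = -128.2500° = -2.238385 rad
cos θ = -0.619094, sin θ = -0.785317 (intermediates below are computed at full precision and shown rounded to 5 d.p.)
v1: (-3.5,0.5) → rotate → (2.55949,2.43906) → ×s → (4.11438,3.92079) → (4.11,3.92)
v2: (0.5,-3) → rotate → (-2.66550,1.46462) → ×s → (-4.28479,2.35438) → (-4.28,2.35)
v3: (2,-3.5) → rotate → (-3.98680,0.59619) → ×s → (-6.40878,0.95838) → (-6.41,0.96)
v4: (4,4) → rotate → (0.66489,-5.61764) → ×s → (1.06881,-9.03036) → (1.07,-9.03)
v5: (-2,3) → rotate → (3.59414,-0.28665) → ×s → (5.77758,-0.46079) → (5.78,-0.46)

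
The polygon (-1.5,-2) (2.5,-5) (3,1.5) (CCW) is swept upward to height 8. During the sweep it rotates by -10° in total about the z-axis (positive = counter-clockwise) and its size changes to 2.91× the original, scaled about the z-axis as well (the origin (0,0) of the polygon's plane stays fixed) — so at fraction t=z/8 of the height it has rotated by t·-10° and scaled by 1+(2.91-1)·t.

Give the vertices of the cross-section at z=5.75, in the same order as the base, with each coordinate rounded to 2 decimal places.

Cross-section at z=5.75: (-4.13,-4.26) (4.40,-12.51) (7.51,2.64)

t = z/height = 5.75/8 = 0.71875
s = 1 + (scale-1)·z/height = 1 + (2.91-1)·5.75/8 = 2.372813
θ = twist·z/height = -10°·5.75/8 = -7.1875° = -0.125446 rad
cos θ = 0.992142, sin θ = -0.125117 (intermediates below are computed at full precision and shown rounded to 5 d.p.)
v1: (-1.5,-2) → rotate → (-1.73845,-1.79661) → ×s → (-4.12501,-4.26302) → (-4.13,-4.26)
v2: (2.5,-5) → rotate → (1.85477,-5.27350) → ×s → (4.40102,-12.51303) → (4.40,-12.51)
v3: (3,1.5) → rotate → (3.16410,1.11286) → ×s → (7.50782,2.64061) → (7.51,2.64)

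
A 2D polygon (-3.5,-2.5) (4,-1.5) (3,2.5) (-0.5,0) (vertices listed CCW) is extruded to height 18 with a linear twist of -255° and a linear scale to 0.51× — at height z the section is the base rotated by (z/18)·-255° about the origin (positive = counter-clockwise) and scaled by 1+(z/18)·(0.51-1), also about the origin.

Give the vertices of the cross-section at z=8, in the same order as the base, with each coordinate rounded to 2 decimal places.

Cross-section at z=8: (-0.71,3.29) (-2.32,-2.41) (0.87,-2.93) (0.15,0.36)

t = z/height = 8/18 = 0.444444
s = 1 + (scale-1)·z/height = 1 + (0.51-1)·8/18 = 0.782222
θ = twist·z/height = -255°·8/18 = -113.3333° = -1.978040 rad
cos θ = -0.396080, sin θ = -0.918216 (intermediates below are computed at full precision and shown rounded to 5 d.p.)
v1: (-3.5,-2.5) → rotate → (-0.90926,4.20396) → ×s → (-0.71124,3.28843) → (-0.71,3.29)
v2: (4,-1.5) → rotate → (-2.96164,-3.07874) → ×s → (-2.31666,-2.40826) → (-2.32,-2.41)
v3: (3,2.5) → rotate → (1.10730,-3.74485) → ×s → (0.86616,-2.92930) → (0.87,-2.93)
v4: (-0.5,0) → rotate → (0.19804,0.45911) → ×s → (0.15491,0.35912) → (0.15,0.36)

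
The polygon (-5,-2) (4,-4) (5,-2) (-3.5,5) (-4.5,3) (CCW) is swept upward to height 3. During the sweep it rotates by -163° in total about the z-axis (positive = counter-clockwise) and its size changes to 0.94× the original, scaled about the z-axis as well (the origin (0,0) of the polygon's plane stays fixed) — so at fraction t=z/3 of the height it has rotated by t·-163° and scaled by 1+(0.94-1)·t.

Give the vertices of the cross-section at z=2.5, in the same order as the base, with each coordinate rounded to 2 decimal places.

Cross-section at z=2.5: (2.08,4.67) (-5.37,0.08) (-4.73,-1.95) (5.69,-1.09) (5.05,0.93)

t = z/height = 2.5/3 = 0.833333
s = 1 + (scale-1)·z/height = 1 + (0.94-1)·2.5/3 = 0.950000
θ = twist·z/height = -163°·2.5/3 = -135.8333° = -2.370739 rad
cos θ = -0.717316, sin θ = -0.696748 (intermediates below are computed at full precision and shown rounded to 5 d.p.)
v1: (-5,-2) → rotate → (2.19308,4.91837) → ×s → (2.08343,4.67245) → (2.08,4.67)
v2: (4,-4) → rotate → (-5.65626,0.08227) → ×s → (-5.37344,0.07816) → (-5.37,0.08)
v3: (5,-2) → rotate → (-4.98008,-2.04911) → ×s → (-4.73107,-1.94665) → (-4.73,-1.95)
v4: (-3.5,5) → rotate → (5.99435,-1.14796) → ×s → (5.69463,-1.09056) → (5.69,-1.09)
v5: (-4.5,3) → rotate → (5.31817,0.98342) → ×s → (5.05226,0.93425) → (5.05,0.93)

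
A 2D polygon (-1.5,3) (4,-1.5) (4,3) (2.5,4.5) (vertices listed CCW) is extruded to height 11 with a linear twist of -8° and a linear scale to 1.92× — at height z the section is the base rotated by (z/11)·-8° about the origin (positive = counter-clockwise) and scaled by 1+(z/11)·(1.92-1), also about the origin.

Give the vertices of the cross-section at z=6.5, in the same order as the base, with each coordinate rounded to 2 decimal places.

Cross-section at z=6.5: (-1.93,4.81) (5.96,-2.82) (6.54,4.11) (4.42,6.60)

t = z/height = 6.5/11 = 0.590909
s = 1 + (scale-1)·z/height = 1 + (1.92-1)·6.5/11 = 1.543636
θ = twist·z/height = -8°·6.5/11 = -4.7273° = -0.082506 rad
cos θ = 0.996598, sin θ = -0.082413 (intermediates below are computed at full precision and shown rounded to 5 d.p.)
v1: (-1.5,3) → rotate → (-1.24766,3.11341) → ×s → (-1.92593,4.80598) → (-1.93,4.81)
v2: (4,-1.5) → rotate → (3.86277,-1.82455) → ×s → (5.96272,-2.81644) → (5.96,-2.82)
v3: (4,3) → rotate → (4.23363,2.66014) → ×s → (6.53519,4.10629) → (6.54,4.11)
v4: (2.5,4.5) → rotate → (2.86235,4.27866) → ×s → (4.41843,6.60470) → (4.42,6.60)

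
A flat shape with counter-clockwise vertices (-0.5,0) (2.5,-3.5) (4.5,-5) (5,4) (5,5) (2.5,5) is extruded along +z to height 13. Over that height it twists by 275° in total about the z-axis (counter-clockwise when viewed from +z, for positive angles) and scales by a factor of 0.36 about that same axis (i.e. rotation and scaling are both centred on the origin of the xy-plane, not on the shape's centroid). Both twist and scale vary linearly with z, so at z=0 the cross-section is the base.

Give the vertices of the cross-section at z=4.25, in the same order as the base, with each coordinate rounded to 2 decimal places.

Cross-section at z=4.25: (0.00,-0.40) (2.77,1.97) (3.96,3.55) (-3.16,3.96) (-3.95,3.96) (-3.95,1.98)

t = z/height = 4.25/13 = 0.326923
s = 1 + (scale-1)·z/height = 1 + (0.36-1)·4.25/13 = 0.790769
θ = twist·z/height = 275°·4.25/13 = 89.9038° = 1.569118 rad
cos θ = 0.001678, sin θ = 0.999999 (intermediates below are computed at full precision and shown rounded to 5 d.p.)
v1: (-0.5,0) → rotate → (-0.00084,-0.50000) → ×s → (-0.00066,-0.39538) → (0.00,-0.40)
v2: (2.5,-3.5) → rotate → (3.50419,2.49412) → ×s → (2.77101,1.97228) → (2.77,1.97)
v3: (4.5,-5) → rotate → (5.00754,4.49160) → ×s → (3.95981,3.55182) → (3.96,3.55)
v4: (5,4) → rotate → (-3.99160,5.00671) → ×s → (-3.15644,3.95915) → (-3.16,3.96)
v5: (5,5) → rotate → (-4.99160,5.00838) → ×s → (-3.94721,3.96048) → (-3.95,3.96)
v6: (2.5,5) → rotate → (-4.99580,2.50839) → ×s → (-3.95052,1.98356) → (-3.95,1.98)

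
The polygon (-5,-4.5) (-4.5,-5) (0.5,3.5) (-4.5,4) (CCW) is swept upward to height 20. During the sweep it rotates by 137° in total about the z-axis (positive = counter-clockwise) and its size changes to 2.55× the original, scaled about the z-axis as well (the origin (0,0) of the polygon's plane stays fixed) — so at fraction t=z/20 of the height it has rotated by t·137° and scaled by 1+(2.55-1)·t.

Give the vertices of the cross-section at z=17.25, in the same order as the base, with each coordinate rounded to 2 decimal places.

t = z/height = 17.25/20 = 0.8625
s = 1 + (scale-1)·z/height = 1 + (2.55-1)·17.25/20 = 2.336875
θ = twist·z/height = 137°·17.25/20 = 118.1625° = 2.062325 rad
cos θ = -0.471974, sin θ = 0.881613 (intermediates below are computed at full precision and shown rounded to 5 d.p.)
v1: (-5,-4.5) → rotate → (6.32713,-2.28418) → ×s → (14.78570,-5.33784) → (14.79,-5.34)
v2: (-4.5,-5) → rotate → (6.53195,-1.60739) → ×s → (15.26434,-3.75626) → (15.26,-3.76)
v3: (0.5,3.5) → rotate → (-3.32163,-1.21110) → ×s → (-7.76224,-2.83019) → (-7.76,-2.83)
v4: (-4.5,4) → rotate → (-1.40257,-5.85515) → ×s → (-3.27763,-13.68276) → (-3.28,-13.68)

Cross-section at z=17.25: (14.79,-5.34) (15.26,-3.76) (-7.76,-2.83) (-3.28,-13.68)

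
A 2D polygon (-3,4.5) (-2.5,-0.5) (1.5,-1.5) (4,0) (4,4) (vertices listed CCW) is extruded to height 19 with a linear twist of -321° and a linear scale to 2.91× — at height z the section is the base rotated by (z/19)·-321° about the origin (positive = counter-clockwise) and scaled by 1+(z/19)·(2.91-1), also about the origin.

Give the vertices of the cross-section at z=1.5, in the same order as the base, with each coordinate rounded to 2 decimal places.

t = z/height = 1.5/19 = 0.0789474
s = 1 + (scale-1)·z/height = 1 + (2.91-1)·1.5/19 = 1.150789
θ = twist·z/height = -321°·1.5/19 = -25.3421° = -0.442303 rad
cos θ = 0.903768, sin θ = -0.428022 (intermediates below are computed at full precision and shown rounded to 5 d.p.)
v1: (-3,4.5) → rotate → (-0.78521,5.35102) → ×s → (-0.90361,6.15790) → (-0.90,6.16)
v2: (-2.5,-0.5) → rotate → (-2.47343,0.61817) → ×s → (-2.84640,0.71138) → (-2.85,0.71)
v3: (1.5,-1.5) → rotate → (0.71362,-1.99769) → ×s → (0.82123,-2.29892) → (0.82,-2.30)
v4: (4,0) → rotate → (3.61507,-1.71209) → ×s → (4.16019,-1.97025) → (4.16,-1.97)
v5: (4,4) → rotate → (5.32716,1.90298) → ×s → (6.13044,2.18993) → (6.13,2.19)

Cross-section at z=1.5: (-0.90,6.16) (-2.85,0.71) (0.82,-2.30) (4.16,-1.97) (6.13,2.19)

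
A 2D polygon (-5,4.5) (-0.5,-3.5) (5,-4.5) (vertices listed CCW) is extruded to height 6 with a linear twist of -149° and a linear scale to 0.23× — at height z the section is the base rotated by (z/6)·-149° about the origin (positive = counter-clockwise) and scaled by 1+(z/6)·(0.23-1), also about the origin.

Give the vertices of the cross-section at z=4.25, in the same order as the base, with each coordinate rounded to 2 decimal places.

t = z/height = 4.25/6 = 0.708333
s = 1 + (scale-1)·z/height = 1 + (0.23-1)·4.25/6 = 0.454583
θ = twist·z/height = -149°·4.25/6 = -105.5417° = -1.842050 rad
cos θ = -0.267939, sin θ = -0.963436 (intermediates below are computed at full precision and shown rounded to 5 d.p.)
v1: (-5,4.5) → rotate → (5.67516,3.61145) → ×s → (2.57983,1.64171) → (2.58,1.64)
v2: (-0.5,-3.5) → rotate → (-3.23806,1.41950) → ×s → (-1.47197,0.64528) → (-1.47,0.65)
v3: (5,-4.5) → rotate → (-5.67516,-3.61145) → ×s → (-2.57983,-1.64171) → (-2.58,-1.64)

Cross-section at z=4.25: (2.58,1.64) (-1.47,0.65) (-2.58,-1.64)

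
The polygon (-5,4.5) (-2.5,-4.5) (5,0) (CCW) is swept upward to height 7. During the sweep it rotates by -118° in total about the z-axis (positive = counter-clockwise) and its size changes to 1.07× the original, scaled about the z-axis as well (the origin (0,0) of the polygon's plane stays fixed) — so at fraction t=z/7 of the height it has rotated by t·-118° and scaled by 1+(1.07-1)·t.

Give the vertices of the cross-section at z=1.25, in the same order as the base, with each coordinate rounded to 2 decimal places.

t = z/height = 1.25/7 = 0.178571
s = 1 + (scale-1)·z/height = 1 + (1.07-1)·1.25/7 = 1.012500
θ = twist·z/height = -118°·1.25/7 = -21.0714° = -0.367766 rad
cos θ = 0.933133, sin θ = -0.359532 (intermediates below are computed at full precision and shown rounded to 5 d.p.)
v1: (-5,4.5) → rotate → (-3.04777,5.99676) → ×s → (-3.08587,6.07172) → (-3.09,6.07)
v2: (-2.5,-4.5) → rotate → (-3.95072,-3.30027) → ×s → (-4.00011,-3.34152) → (-4.00,-3.34)
v3: (5,0) → rotate → (4.66566,-1.79766) → ×s → (4.72399,-1.82013) → (4.72,-1.82)

Cross-section at z=1.25: (-3.09,6.07) (-4.00,-3.34) (4.72,-1.82)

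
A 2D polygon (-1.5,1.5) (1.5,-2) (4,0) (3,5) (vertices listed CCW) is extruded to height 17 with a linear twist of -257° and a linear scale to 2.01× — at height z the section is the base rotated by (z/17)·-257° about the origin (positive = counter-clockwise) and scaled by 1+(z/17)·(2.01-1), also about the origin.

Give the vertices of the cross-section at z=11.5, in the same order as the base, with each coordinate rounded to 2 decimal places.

Cross-section at z=11.5: (2.78,-2.24) (-2.87,3.08) (-6.69,-0.72) (-4.12,-8.91)

t = z/height = 11.5/17 = 0.676471
s = 1 + (scale-1)·z/height = 1 + (2.01-1)·11.5/17 = 1.683235
θ = twist·z/height = -257°·11.5/17 = -173.8529° = -3.034306 rad
cos θ = -0.994250, sin θ = -0.107081 (intermediates below are computed at full precision and shown rounded to 5 d.p.)
v1: (-1.5,1.5) → rotate → (1.65200,-1.33075) → ×s → (2.78070,-2.23997) → (2.78,-2.24)
v2: (1.5,-2) → rotate → (-1.70554,1.82788) → ×s → (-2.87082,3.07675) → (-2.87,3.08)
v3: (4,0) → rotate → (-3.97700,-0.42832) → ×s → (-6.69423,-0.72097) → (-6.69,-0.72)
v4: (3,5) → rotate → (-2.44735,-5.29249) → ×s → (-4.11946,-8.90851) → (-4.12,-8.91)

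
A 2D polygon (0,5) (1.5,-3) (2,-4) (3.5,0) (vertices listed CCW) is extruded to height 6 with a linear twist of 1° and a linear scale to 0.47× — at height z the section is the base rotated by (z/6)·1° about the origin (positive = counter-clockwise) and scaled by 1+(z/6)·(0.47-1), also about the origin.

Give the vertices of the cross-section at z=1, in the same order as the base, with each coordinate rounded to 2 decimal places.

t = z/height = 1/6 = 0.166667
s = 1 + (scale-1)·z/height = 1 + (0.47-1)·1/6 = 0.911667
θ = twist·z/height = 1°·1/6 = 0.1667° = 0.002909 rad
cos θ = 0.999996, sin θ = 0.002909 (intermediates below are computed at full precision and shown rounded to 5 d.p.)
v1: (0,5) → rotate → (-0.01454,4.99998) → ×s → (-0.01326,4.55831) → (-0.01,4.56)
v2: (1.5,-3) → rotate → (1.50872,-2.99562) → ×s → (1.37545,-2.73101) → (1.38,-2.73)
v3: (2,-4) → rotate → (2.01163,-3.99417) → ×s → (1.83393,-3.64135) → (1.83,-3.64)
v4: (3.5,0) → rotate → (3.49999,0.01018) → ×s → (3.19082,0.00928) → (3.19,0.01)

Cross-section at z=1: (-0.01,4.56) (1.38,-2.73) (1.83,-3.64) (3.19,0.01)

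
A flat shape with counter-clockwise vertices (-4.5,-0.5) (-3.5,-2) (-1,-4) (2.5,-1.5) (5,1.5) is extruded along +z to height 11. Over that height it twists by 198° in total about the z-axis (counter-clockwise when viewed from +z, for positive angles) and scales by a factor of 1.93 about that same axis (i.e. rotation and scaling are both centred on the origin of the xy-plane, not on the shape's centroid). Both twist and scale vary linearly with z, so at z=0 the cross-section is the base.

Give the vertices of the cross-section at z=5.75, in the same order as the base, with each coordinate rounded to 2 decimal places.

Cross-section at z=5.75: (2.28,-6.33) (4.10,-4.36) (6.13,-0.06) (1.30,4.13) (-3.90,6.70)

t = z/height = 5.75/11 = 0.522727
s = 1 + (scale-1)·z/height = 1 + (1.93-1)·5.75/11 = 1.486136
θ = twist·z/height = 198°·5.75/11 = 103.5000° = 1.806416 rad
cos θ = -0.233445, sin θ = 0.972370 (intermediates below are computed at full precision and shown rounded to 5 d.p.)
v1: (-4.5,-0.5) → rotate → (1.53669,-4.25894) → ×s → (2.28373,-6.32937) → (2.28,-6.33)
v2: (-3.5,-2) → rotate → (2.76180,-2.93640) → ×s → (4.10441,-4.36390) → (4.10,-4.36)
v3: (-1,-4) → rotate → (4.12293,-0.03859) → ×s → (6.12723,-0.05735) → (6.13,-0.06)
v4: (2.5,-1.5) → rotate → (0.87494,2.78109) → ×s → (1.30028,4.13308) → (1.30,4.13)
v5: (5,1.5) → rotate → (-2.62578,4.51168) → ×s → (-3.90227,6.70497) → (-3.90,6.70)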